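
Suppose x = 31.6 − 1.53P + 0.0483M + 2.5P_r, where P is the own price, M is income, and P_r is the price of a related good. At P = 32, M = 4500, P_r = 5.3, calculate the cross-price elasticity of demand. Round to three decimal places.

0.062

Evaluating quantity at (P, M, P_r) gives x = 31.6 − 1.53(32) + 0.0483(4500) + 2.5(5.3) = 31.6 − 48.96 + 217.35 + 13.25 = 213.24.
∂x/∂P_r = +2.5, so E_xy = 2.5·(5.3/213.24) ≈ 0.062.
E_xy > 0: the goods are substitutes.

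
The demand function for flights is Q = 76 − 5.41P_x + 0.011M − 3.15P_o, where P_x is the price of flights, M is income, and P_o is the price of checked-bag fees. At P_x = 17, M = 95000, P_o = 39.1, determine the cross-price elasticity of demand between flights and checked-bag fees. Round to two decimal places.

-0.14

Q = 76 − 5.41(17) + 0.011(95000) − 3.15(39.1) = 76 − 91.97 + 1045 − 123.165 = 905.865.
∂Q/∂P_o = −3.15, so E_xy = -3.15·(39.1/905.865) ≈ -0.14.
E_xy < 0: the goods are complements.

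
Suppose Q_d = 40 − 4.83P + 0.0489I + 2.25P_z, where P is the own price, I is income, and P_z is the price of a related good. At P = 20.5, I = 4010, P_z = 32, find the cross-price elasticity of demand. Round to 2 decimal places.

First evaluate Q_d: 40 − 4.83(20.5) + 0.0489(4010) + 2.25(32) = 40 − 99.015 + 196.089 + 72 = 209.074.
∂Q_d/∂P_z = +2.25, so E_xy = 2.25·(32/209.074) ≈ 0.34.
E_xy > 0: the goods are substitutes.

0.34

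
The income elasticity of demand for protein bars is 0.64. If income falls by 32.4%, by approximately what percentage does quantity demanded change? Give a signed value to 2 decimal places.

%ΔQ ≈ E × %ΔI = (0.64) × (-32.4%) ≈ -20.74%.

-20.74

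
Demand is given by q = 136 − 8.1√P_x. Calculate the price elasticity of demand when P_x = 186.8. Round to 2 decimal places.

-2.19

At P_x = 186.8, q = 25.2934.
dq/dP_x = −8.1/(2√P_x) = −8.1/(2·13.6675).
Point elasticity E = (dq/dP_x)·(P_x/q) = -0.2963 × 186.8/25.2934 ≈ -2.19.
|E| > 1, so demand is elastic at this price.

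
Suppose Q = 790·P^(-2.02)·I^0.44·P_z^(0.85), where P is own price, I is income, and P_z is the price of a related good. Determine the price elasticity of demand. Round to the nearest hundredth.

-2.02

For a Cobb–Douglas (constant-elasticity) form Q = A·P^α·…, the elasticity with respect to P equals the exponent α at every point.
Here the exponent on P is -2.02, so the price elasticity of demand is -2.02.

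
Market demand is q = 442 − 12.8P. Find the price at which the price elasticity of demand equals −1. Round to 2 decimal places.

For linear demand q = a − bP, E = −bP/(a − bP). |E| = 1 ⇒ bP = a − bP ⇒ P = a/(2b).
P = 442/(2·12.8) ≈ 17.27.

17.27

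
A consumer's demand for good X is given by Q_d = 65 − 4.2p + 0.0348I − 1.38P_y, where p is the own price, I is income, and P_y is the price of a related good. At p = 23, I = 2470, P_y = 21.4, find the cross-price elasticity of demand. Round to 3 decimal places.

-1.190

Evaluating quantity at (p, I, P_y) gives Q_d = 65 − 4.2(23) + 0.0348(2470) − 1.38(21.4) = 65 − 96.6 + 85.956 − 29.532 = 24.824.
∂Q_d/∂P_y = −1.38, so E_xy = -1.38·(21.4/24.824) ≈ -1.190.
E_xy < 0: the goods are complements.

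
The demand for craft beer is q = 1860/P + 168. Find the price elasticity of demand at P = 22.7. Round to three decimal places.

At P = 22.7, q = 249.9383.
dq/dP = −1860/P² = −3.6096.
Point elasticity E = (dq/dP)·(P/q) = -3.6096 × 22.7/249.9383 ≈ -0.328.
|E| < 1, so demand is inelastic at this price.

-0.328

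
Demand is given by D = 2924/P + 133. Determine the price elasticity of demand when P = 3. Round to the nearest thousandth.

At P = 3, D = 1107.6667.
dD/dP = −2924/P² = −324.8889.
Point elasticity E = (dD/dP)·(P/D) = -324.8889 × 3/1107.6667 ≈ -0.880.
|E| < 1, so demand is inelastic at this price.

-0.880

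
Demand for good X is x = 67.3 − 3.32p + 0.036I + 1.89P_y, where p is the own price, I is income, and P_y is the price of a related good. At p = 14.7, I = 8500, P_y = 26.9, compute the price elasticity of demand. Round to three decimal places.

-0.130

At the given point, x = 67.3 − 3.32(14.7) + 0.036(8500) + 1.89(26.9) = 67.3 − 48.804 + 306 + 50.841 = 375.337.
∂x/∂p = −3.32, so E_p = (−3.32)·(14.7/375.337) ≈ -0.130.
|E_p| < 1: demand is inelastic.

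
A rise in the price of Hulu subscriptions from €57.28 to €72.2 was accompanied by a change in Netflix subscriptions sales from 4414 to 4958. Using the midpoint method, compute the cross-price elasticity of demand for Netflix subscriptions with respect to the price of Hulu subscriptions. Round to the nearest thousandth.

%ΔQ_x = (4958 − 4414)/[(4414+4958)/2] = 544/4686 ≈ 0.1161.
%ΔP_y = (72.2 − 57.28)/[(57.28+72.2)/2] ≈ 0.2305.
E_xy = 0.1161/0.2305 ≈ 0.504.
E_xy > 0, so Netflix subscriptions and Hulu subscriptions are substitutes.

0.504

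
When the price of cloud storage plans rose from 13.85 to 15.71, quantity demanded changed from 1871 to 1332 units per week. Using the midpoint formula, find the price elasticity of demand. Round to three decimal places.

%Δq = (1332 − 1871)/[(1871 + 1332)/2] = -539/1601.5 ≈ -0.3366.
%ΔP = (15.71 − 13.85)/[(13.85 + 15.71)/2] = 1.86/14.78 ≈ 0.1258.
Arc elasticity E = %Δq/%ΔP ≈ -0.3366/0.1258 ≈ -2.674.
|E| > 1: demand is elastic over this range.

-2.674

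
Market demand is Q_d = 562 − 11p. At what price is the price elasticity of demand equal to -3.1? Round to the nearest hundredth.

Set −bp/(a − bp) = −3.1 ⇒ bp = 3.1(a − bp) ⇒ bp(1+3.1) = 3.1·a.
p = 3.1·562/(11·4.1) ≈ 38.63.

38.63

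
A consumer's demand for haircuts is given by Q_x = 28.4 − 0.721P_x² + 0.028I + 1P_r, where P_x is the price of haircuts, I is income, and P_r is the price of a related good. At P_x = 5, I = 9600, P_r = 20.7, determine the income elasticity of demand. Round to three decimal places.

0.896

Substituting, Q_x = 28.4 − 0.721(5)² + 0.028(9600) + 1(20.7) = 28.4 − 18.025 + 268.8 + 20.7 = 299.875.
∂Q_x/∂I = +0.028, so E_I = 0.028·(9600/299.875) ≈ 0.896.
E_I ∈ (0,1): normal good (necessity).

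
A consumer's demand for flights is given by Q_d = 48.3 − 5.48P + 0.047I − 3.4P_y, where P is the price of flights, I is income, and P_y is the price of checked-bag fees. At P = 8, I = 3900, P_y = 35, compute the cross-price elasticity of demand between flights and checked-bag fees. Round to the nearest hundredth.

-1.73

Evaluating quantity at (P, I, P_y) gives Q_d = 48.3 − 5.48(8) + 0.047(3900) − 3.4(35) = 48.3 − 43.84 + 183.3 − 119 = 68.76.
∂Q_d/∂P_y = −3.4, so E_xy = -3.4·(35/68.76) ≈ -1.73.
E_xy < 0: the goods are complements.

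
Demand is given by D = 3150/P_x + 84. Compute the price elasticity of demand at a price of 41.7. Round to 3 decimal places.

-0.473

At P_x = 41.7, D = 159.5396.
dD/dP_x = −3150/P_x² = −1.8115.
Point elasticity E = (dD/dP_x)·(P_x/D) = -1.8115 × 41.7/159.5396 ≈ -0.473.
|E| < 1, so demand is inelastic at this price.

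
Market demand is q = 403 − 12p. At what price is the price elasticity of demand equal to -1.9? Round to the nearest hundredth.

Set −bp/(a − bp) = −1.9 ⇒ bp = 1.9(a − bp) ⇒ bp(1+1.9) = 1.9·a.
p = 1.9·403/(12·2.9) ≈ 22.00.

22.00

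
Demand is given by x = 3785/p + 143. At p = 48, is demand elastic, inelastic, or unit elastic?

At p = 48, x = 221.8542.
dx/dp = −3785/p² = −1.6428.
Point elasticity E = (dx/dp)·(p/x) = -1.6428 × 48/221.8542 ≈ -0.355.
|E| ≈ 0.355 < 1, so demand is inelastic.

inelastic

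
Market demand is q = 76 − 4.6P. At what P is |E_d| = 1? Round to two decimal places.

8.26

For linear demand q = a − bP, E = −bP/(a − bP). |E| = 1 ⇒ bP = a − bP ⇒ P = a/(2b).
P = 76/(2·4.6) ≈ 8.26.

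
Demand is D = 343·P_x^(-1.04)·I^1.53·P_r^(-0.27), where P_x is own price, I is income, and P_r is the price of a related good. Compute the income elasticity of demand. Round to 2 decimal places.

1.53

For a Cobb–Douglas (constant-elasticity) form D = A·I^α·…, the elasticity with respect to I equals the exponent α at every point.
Here the exponent on I is 1.53, so the income elasticity of demand is 1.53.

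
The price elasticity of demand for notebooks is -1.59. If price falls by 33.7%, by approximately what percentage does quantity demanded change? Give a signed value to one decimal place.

53.6

%ΔQ ≈ E × %ΔP = (-1.59) × (-33.7%) ≈ 53.6%.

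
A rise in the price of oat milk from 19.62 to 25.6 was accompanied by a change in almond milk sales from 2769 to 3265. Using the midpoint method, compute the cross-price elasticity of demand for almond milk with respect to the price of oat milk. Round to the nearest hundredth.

%ΔQ_x = (3265 − 2769)/[(2769+3265)/2] = 496/3017 ≈ 0.1644.
%ΔP_y = (25.6 − 19.62)/[(19.62+25.6)/2] ≈ 0.2645.
E_xy = 0.1644/0.2645 ≈ 0.62.
E_xy > 0, so almond milk and oat milk are substitutes.

0.62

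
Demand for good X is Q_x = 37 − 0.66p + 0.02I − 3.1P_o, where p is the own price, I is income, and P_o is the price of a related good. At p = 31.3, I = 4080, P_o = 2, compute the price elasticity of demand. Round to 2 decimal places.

At the given point, Q_x = 37 − 0.66(31.3) + 0.02(4080) − 3.1(2) = 37 − 20.658 + 81.6 − 6.2 = 91.742.
∂Q_x/∂p = −0.66, so E_p = (−0.66)·(31.3/91.742) ≈ -0.23.
|E_p| < 1: demand is inelastic.

-0.23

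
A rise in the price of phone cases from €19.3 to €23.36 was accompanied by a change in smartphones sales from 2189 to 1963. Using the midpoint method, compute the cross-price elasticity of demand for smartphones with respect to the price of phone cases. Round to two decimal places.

-0.57

%ΔQ_x = (1963 − 2189)/[(2189+1963)/2] = -226/2076 ≈ -0.1089.
%ΔP_y = (23.36 − 19.3)/[(19.3+23.36)/2] ≈ 0.1903.
E_xy = -0.1089/0.1903 ≈ -0.57.
E_xy < 0, so smartphones and phone cases are complements.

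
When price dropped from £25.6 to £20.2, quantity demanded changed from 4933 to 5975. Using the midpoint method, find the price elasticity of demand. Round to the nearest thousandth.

-0.810

%Δq = (5975 − 4933)/[(4933 + 5975)/2] = 1042/5454 ≈ 0.1911.
%ΔP = (20.2 − 25.6)/[(25.6 + 20.2)/2] = -5.4/22.9 ≈ -0.2358.
Arc elasticity E = %Δq/%ΔP ≈ 0.1911/-0.2358 ≈ -0.810.
|E| < 1: demand is inelastic over this range.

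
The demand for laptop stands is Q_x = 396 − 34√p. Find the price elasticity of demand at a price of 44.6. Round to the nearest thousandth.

-0.672

At p = 44.6, Q_x = 168.937.
dQ_x/dp = −34/(2√p) = −34/(2·6.6783).
Point elasticity E = (dQ_x/dp)·(p/Q_x) = -2.5455 × 44.6/168.937 ≈ -0.672.
|E| < 1, so demand is inelastic at this price.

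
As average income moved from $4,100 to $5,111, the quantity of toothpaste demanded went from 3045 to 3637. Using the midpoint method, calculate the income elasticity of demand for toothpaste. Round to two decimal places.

0.81

%ΔQ = (3637 − 3045)/[(3045+3637)/2] = 592/3341 ≈ 0.1772.
%ΔM = (5,111 − 4,100)/[(4,100+5,111)/2] = 1011/4605.5 ≈ 0.2195.
E_I = %ΔQ/%ΔM ≈ 0.81.
E_I ∈ (0,1): normal good (necessity).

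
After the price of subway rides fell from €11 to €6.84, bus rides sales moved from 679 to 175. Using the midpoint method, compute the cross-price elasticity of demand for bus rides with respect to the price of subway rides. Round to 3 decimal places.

%ΔQ_x = (175 − 679)/[(679+175)/2] = -504/427 ≈ -1.1803.
%ΔP_y = (6.84 − 11)/[(11+6.84)/2] ≈ -0.4664.
E_xy = -1.1803/-0.4664 ≈ 2.531.
E_xy > 0, so bus rides and subway rides are substitutes.

2.531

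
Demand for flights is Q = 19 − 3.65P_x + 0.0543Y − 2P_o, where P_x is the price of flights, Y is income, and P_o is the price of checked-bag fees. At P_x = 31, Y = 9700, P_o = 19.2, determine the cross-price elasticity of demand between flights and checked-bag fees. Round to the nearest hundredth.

-0.10

At the given point, Q = 19 − 3.65(31) + 0.0543(9700) − 2(19.2) = 19 − 113.15 + 526.71 − 38.4 = 394.16.
∂Q/∂P_o = −2, so E_xy = -2·(19.2/394.16) ≈ -0.10.
E_xy < 0: the goods are complements.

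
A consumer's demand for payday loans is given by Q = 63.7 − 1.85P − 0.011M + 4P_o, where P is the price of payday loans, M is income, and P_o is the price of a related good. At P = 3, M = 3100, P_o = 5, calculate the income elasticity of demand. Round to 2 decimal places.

First evaluate Q: 63.7 − 1.85(3) − 0.011(3100) + 4(5) = 63.7 − 5.55 − 34.1 + 20 = 44.05.
∂Q/∂M = −0.011, so E_I = -0.011·(3100/44.05) ≈ -0.77.
E_I < 0: inferior good.

-0.77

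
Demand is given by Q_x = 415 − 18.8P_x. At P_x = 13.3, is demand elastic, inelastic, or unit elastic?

At P_x = 13.3, Q_x = 164.96.
dQ_x/dP_x = −18.8.
Point elasticity E = (dQ_x/dP_x)·(P_x/Q_x) = -18.8 × 13.3/164.96 ≈ -1.516.
|E| ≈ 1.516 > 1, so demand is elastic.

elastic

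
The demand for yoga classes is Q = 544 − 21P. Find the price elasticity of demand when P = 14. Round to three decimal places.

At P = 14, Q = 250.
dQ/dP = −21.
Point elasticity E = (dQ/dP)·(P/Q) = -21 × 14/250 ≈ -1.176.
|E| > 1, so demand is elastic at this price.

-1.176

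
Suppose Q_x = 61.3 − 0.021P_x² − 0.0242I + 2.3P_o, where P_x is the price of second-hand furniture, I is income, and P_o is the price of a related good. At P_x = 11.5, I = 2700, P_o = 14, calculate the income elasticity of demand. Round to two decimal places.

Q_x = 61.3 − 0.021(11.5)² − 0.0242(2700) + 2.3(14) = 61.3 − 2.7773 − 65.34 + 32.2 = 25.3828.
∂Q_x/∂I = −0.0242, so E_I = -0.0242·(2700/25.3828) ≈ -2.57.
E_I < 0: inferior good.

-2.57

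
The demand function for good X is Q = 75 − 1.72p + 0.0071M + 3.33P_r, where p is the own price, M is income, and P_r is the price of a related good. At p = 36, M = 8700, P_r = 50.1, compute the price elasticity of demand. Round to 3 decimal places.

-0.256

Q = 75 − 1.72(36) + 0.0071(8700) + 3.33(50.1) = 75 − 61.92 + 61.77 + 166.833 = 241.683.
∂Q/∂p = −1.72, so E_p = (−1.72)·(36/241.683) ≈ -0.256.
|E_p| < 1: demand is inelastic.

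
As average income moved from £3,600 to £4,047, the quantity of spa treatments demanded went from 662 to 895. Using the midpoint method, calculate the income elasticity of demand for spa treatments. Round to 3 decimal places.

2.560

%ΔQ = (895 − 662)/[(662+895)/2] = 233/778.5 ≈ 0.2993.
%ΔM = (4,047 − 3,600)/[(3,600+4,047)/2] = 447/3823.5 ≈ 0.1169.
E_I = %ΔQ/%ΔM ≈ 2.560.
E_I > 1: normal good (luxury).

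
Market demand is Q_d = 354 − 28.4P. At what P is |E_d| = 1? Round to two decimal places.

6.23

For linear demand Q_d = a − bP, E = −bP/(a − bP). |E| = 1 ⇒ bP = a − bP ⇒ P = a/(2b).
P = 354/(2·28.4) ≈ 6.23.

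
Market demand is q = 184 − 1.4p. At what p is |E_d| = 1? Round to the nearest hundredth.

65.71

For linear demand q = a − bp, E = −bp/(a − bp). |E| = 1 ⇒ bp = a − bp ⇒ p = a/(2b).
p = 184/(2·1.4) ≈ 65.71.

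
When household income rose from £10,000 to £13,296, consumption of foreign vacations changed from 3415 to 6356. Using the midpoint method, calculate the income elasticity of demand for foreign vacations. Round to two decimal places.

2.13

%ΔQ = (6356 − 3415)/[(3415+6356)/2] = 2941/4885.5 ≈ 0.6020.
%ΔI = (13,296 − 10,000)/[(10,000+13,296)/2] = 3296/11648 ≈ 0.2830.
E_I = %ΔQ/%ΔI ≈ 2.13.
E_I > 1: normal good (luxury).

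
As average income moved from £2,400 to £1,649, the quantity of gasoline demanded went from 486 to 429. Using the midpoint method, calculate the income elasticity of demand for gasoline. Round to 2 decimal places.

0.34

%ΔQ = (429 − 486)/[(486+429)/2] = -57/457.5 ≈ -0.1246.
%ΔI = (1,649 − 2,400)/[(2,400+1,649)/2] = -751/2024.5 ≈ -0.3710.
E_I = %ΔQ/%ΔI ≈ 0.34.
E_I ∈ (0,1): normal good (necessity).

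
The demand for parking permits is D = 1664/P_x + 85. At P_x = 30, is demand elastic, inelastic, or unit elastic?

At P_x = 30, D = 140.4667.
dD/dP_x = −1664/P_x² = −1.8489.
Point elasticity E = (dD/dP_x)·(P_x/D) = -1.8489 × 30/140.4667 ≈ -0.395.
|E| ≈ 0.395 < 1, so demand is inelastic.

inelastic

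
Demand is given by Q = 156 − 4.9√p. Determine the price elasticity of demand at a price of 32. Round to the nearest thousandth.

-0.108

At p = 32, Q = 128.2814.
dQ/dp = −4.9/(2√p) = −4.9/(2·5.6569).
Point elasticity E = (dQ/dp)·(p/Q) = -0.4331 × 32/128.2814 ≈ -0.108.
|E| < 1, so demand is inelastic at this price.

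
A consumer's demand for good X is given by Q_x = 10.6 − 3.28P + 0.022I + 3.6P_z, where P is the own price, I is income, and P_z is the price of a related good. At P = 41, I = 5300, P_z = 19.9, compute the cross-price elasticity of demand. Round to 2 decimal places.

1.11

At the given point, Q_x = 10.6 − 3.28(41) + 0.022(5300) + 3.6(19.9) = 10.6 − 134.48 + 116.6 + 71.64 = 64.36.
∂Q_x/∂P_z = +3.6, so E_xy = 3.6·(19.9/64.36) ≈ 1.11.
E_xy > 0: the goods are substitutes.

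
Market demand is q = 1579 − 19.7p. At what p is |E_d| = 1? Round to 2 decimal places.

40.08

For linear demand q = a − bp, E = −bp/(a − bp). |E| = 1 ⇒ bp = a − bp ⇒ p = a/(2b).
p = 1579/(2·19.7) ≈ 40.08.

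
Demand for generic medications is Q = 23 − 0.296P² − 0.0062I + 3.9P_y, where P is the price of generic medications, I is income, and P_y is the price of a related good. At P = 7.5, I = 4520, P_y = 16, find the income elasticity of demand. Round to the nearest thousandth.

Q = 23 − 0.296(7.5)² − 0.0062(4520) + 3.9(16) = 23 − 16.65 − 28.024 + 62.4 = 40.726.
∂Q/∂I = −0.0062, so E_I = -0.0062·(4520/40.726) ≈ -0.688.
E_I < 0: inferior good.

-0.688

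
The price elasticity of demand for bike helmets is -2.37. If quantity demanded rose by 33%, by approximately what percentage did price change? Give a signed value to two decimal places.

%ΔQ ≈ E × %ΔP ⇒ %ΔP = %ΔQ / E = (33%)/(-2.37) ≈ -13.92%.

-13.92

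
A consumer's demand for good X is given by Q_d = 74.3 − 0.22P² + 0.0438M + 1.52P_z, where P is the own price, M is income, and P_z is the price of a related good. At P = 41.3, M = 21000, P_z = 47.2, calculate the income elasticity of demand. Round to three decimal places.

Evaluating quantity at (P, M, P_z) gives Q_d = 74.3 − 0.22(41.3)² + 0.0438(21000) + 1.52(47.2) = 74.3 − 375.2518 + 919.8 + 71.744 = 690.5922.
∂Q_d/∂M = +0.0438, so E_I = 0.0438·(21000/690.5922) ≈ 1.332.
E_I > 1: normal good (luxury).

1.332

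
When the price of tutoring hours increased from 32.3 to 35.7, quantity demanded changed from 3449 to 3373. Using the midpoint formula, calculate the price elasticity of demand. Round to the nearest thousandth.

-0.223

%Δq = (3373 − 3449)/[(3449 + 3373)/2] = -76/3411 ≈ -0.0223.
%ΔP = (35.7 − 32.3)/[(32.3 + 35.7)/2] = 3.4/34 ≈ 0.1000.
Arc elasticity E = %Δq/%ΔP ≈ -0.0223/0.1000 ≈ -0.223.
|E| < 1: demand is inelastic over this range.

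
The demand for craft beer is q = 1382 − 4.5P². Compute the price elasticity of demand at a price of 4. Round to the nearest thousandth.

At P = 4, q = 1310.
dq/dP = −2·4.5·P = −36.
Point elasticity E = (dq/dP)·(P/q) = -36 × 4/1310 ≈ -0.110.
|E| < 1, so demand is inelastic at this price.

-0.110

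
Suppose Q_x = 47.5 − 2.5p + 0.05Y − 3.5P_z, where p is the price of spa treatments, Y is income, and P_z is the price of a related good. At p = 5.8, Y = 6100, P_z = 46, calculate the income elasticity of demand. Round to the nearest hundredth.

1.72

Q_x = 47.5 − 2.5(5.8) + 0.05(6100) − 3.5(46) = 47.5 − 14.5 + 305 − 161 = 177.
∂Q_x/∂Y = +0.05, so E_I = 0.05·(6100/177) ≈ 1.72.
E_I > 1: normal good (luxury).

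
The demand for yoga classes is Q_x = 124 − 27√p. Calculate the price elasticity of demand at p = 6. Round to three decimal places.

-0.571

At p = 6, Q_x = 57.8638.
dQ_x/dp = −27/(2√p) = −27/(2·2.4495).
Point elasticity E = (dQ_x/dp)·(p/Q_x) = -5.5114 × 6/57.8638 ≈ -0.571.
|E| < 1, so demand is inelastic at this price.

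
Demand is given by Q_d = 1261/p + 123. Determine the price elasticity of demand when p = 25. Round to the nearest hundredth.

-0.29

At p = 25, Q_d = 173.44.
dQ_d/dp = −1261/p² = −2.0176.
Point elasticity E = (dQ_d/dp)·(p/Q_d) = -2.0176 × 25/173.44 ≈ -0.29.
|E| < 1, so demand is inelastic at this price.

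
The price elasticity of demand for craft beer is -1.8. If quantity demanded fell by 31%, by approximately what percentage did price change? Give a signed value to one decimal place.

%ΔQ ≈ E × %ΔP ⇒ %ΔP = %ΔQ / E = (-31%)/(-1.8) ≈ 17.2%.

17.2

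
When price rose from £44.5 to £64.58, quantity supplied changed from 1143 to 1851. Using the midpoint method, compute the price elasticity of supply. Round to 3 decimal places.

1.285

%ΔQ = (1851 − 1143)/[(1143 + 1851)/2] = 708/1497 ≈ 0.4729.
%Δp = (64.58 − 44.5)/[(44.5 + 64.58)/2] = 20.08/54.54 ≈ 0.3682.
Arc elasticity E = %ΔQ/%Δp ≈ 0.4729/0.3682 ≈ 1.285.
|E| > 1: supply is elastic over this range.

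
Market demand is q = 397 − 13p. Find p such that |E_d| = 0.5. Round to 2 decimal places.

Set −bp/(a − bp) = −0.5 ⇒ bp = 0.5(a − bp) ⇒ bp(1+0.5) = 0.5·a.
p = 0.5·397/(13·1.5) ≈ 10.18.

10.18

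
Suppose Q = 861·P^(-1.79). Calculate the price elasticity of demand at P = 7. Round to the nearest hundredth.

For a Cobb–Douglas (constant-elasticity) form Q = A·P^α·…, the elasticity with respect to P equals the exponent α at every point.
Here the exponent on P is -1.79, so the price elasticity of demand is -1.79.

-1.79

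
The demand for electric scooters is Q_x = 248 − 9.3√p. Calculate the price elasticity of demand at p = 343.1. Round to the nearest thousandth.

-1.137

At p = 343.1, Q_x = 75.7365.
dQ_x/dp = −9.3/(2√p) = −9.3/(2·18.523).
Point elasticity E = (dQ_x/dp)·(p/Q_x) = -0.251 × 343.1/75.7365 ≈ -1.137.
|E| > 1, so demand is elastic at this price.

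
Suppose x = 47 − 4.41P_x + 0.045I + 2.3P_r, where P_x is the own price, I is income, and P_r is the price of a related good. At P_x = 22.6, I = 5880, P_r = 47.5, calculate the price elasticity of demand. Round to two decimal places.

At the given point, x = 47 − 4.41(22.6) + 0.045(5880) + 2.3(47.5) = 47 − 99.666 + 264.6 + 109.25 = 321.184.
∂x/∂P_x = −4.41, so E_p = (−4.41)·(22.6/321.184) ≈ -0.31.
|E_p| < 1: demand is inelastic.

-0.31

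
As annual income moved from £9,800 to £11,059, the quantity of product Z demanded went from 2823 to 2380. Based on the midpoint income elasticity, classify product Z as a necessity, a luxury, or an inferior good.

%ΔQ = (2380 − 2823)/[(2823+2380)/2] = -443/2601.5 ≈ -0.1703.
%ΔY = (11,059 − 9,800)/[(9,800+11,059)/2] = 1259/10429.5 ≈ 0.1207.
E_I = %ΔQ/%ΔY ≈ -1.411.
E_I < 0: inferior good.

inferior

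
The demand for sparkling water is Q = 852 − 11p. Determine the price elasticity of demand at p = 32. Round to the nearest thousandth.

At p = 32, Q = 500.
dQ/dp = −11.
Point elasticity E = (dQ/dp)·(p/Q) = -11 × 32/500 ≈ -0.704.
|E| < 1, so demand is inelastic at this price.

-0.704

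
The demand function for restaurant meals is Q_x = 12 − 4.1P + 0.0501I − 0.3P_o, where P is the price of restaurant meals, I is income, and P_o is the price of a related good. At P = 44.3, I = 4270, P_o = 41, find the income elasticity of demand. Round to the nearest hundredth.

Q_x = 12 − 4.1(44.3) + 0.0501(4270) − 0.3(41) = 12 − 181.63 + 213.927 − 12.3 = 31.997.
∂Q_x/∂I = +0.0501, so E_I = 0.0501·(4270/31.997) ≈ 6.69.
E_I > 1: normal good (luxury).

6.69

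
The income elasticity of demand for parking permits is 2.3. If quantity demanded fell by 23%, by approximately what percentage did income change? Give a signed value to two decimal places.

%ΔQ ≈ E × %ΔI ⇒ %ΔI = %ΔQ / E = (-23%)/(2.3) = -10.00%.

-10.00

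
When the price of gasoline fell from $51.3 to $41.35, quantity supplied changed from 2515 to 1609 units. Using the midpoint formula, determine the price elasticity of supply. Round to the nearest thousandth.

%ΔQ = (1609 − 2515)/[(2515 + 1609)/2] = -906/2062 ≈ -0.4394.
%ΔP = (41.35 − 51.3)/[(51.3 + 41.35)/2] = -9.95/46.325 ≈ -0.2148.
Arc elasticity E = %ΔQ/%ΔP ≈ -0.4394/-0.2148 ≈ 2.046.
|E| > 1: supply is elastic over this range.

2.046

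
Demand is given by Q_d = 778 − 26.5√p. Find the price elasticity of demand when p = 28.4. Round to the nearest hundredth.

At p = 28.4, Q_d = 636.7771.
dQ_d/dp = −26.5/(2√p) = −26.5/(2·5.3292).
Point elasticity E = (dQ_d/dp)·(p/Q_d) = -2.4863 × 28.4/636.7771 ≈ -0.11.
|E| < 1, so demand is inelastic at this price.

-0.11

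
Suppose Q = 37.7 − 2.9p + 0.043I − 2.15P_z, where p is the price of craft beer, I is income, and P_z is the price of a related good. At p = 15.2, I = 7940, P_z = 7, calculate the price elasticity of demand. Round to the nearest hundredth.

At the given point, Q = 37.7 − 2.9(15.2) + 0.043(7940) − 2.15(7) = 37.7 − 44.08 + 341.42 − 15.05 = 319.99.
∂Q/∂p = −2.9, so E_p = (−2.9)·(15.2/319.99) ≈ -0.14.
|E_p| < 1: demand is inelastic.

-0.14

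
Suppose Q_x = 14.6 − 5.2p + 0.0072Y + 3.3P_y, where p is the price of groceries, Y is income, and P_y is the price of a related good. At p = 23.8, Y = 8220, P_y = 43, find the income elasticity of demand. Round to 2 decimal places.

0.64

Q_x = 14.6 − 5.2(23.8) + 0.0072(8220) + 3.3(43) = 14.6 − 123.76 + 59.184 + 141.9 = 91.924.
∂Q_x/∂Y = +0.0072, so E_I = 0.0072·(8220/91.924) ≈ 0.64.
E_I ∈ (0,1): normal good (necessity).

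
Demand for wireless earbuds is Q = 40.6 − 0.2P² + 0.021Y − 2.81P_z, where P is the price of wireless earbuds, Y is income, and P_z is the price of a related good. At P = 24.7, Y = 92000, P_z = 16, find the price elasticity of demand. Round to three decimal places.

-0.135

At the given point, Q = 40.6 − 0.2(24.7)² + 0.021(92000) − 2.81(16) = 40.6 − 122.018 + 1932 − 44.96 = 1805.622.
∂Q/∂P = −2·0.2·P = -9.88, so E_p = -9.88·(24.7/1805.622) ≈ -0.135.
|E_p| < 1: demand is inelastic.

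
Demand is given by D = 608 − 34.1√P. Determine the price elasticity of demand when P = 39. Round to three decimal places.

At P = 39, D = 395.0456.
dD/dP = −34.1/(2√P) = −34.1/(2·6.245).
Point elasticity E = (dD/dP)·(P/D) = -2.7302 × 39/395.0456 ≈ -0.270.
|E| < 1, so demand is inelastic at this price.

-0.270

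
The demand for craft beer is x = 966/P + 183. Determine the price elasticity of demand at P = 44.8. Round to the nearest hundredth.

At P = 44.8, x = 204.5625.
dx/dP = −966/P² = −0.4813.
Point elasticity E = (dx/dP)·(P/x) = -0.4813 × 44.8/204.5625 ≈ -0.11.
|E| < 1, so demand is inelastic at this price.

-0.11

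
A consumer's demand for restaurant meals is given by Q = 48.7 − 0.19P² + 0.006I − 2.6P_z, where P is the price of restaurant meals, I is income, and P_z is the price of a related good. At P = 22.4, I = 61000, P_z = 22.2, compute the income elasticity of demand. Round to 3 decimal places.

1.399

Q = 48.7 − 0.19(22.4)² + 0.006(61000) − 2.6(22.2) = 48.7 − 95.3344 + 366 − 57.72 = 261.6456.
∂Q/∂I = +0.006, so E_I = 0.006·(61000/261.6456) ≈ 1.399.
E_I > 1: normal good (luxury).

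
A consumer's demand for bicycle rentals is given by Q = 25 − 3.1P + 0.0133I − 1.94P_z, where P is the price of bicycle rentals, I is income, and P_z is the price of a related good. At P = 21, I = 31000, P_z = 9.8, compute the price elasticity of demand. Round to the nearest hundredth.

Substituting, Q = 25 − 3.1(21) + 0.0133(31000) − 1.94(9.8) = 25 − 65.1 + 412.3 − 19.012 = 353.188.
∂Q/∂P = −3.1, so E_p = (−3.1)·(21/353.188) ≈ -0.18.
|E_p| < 1: demand is inelastic.

-0.18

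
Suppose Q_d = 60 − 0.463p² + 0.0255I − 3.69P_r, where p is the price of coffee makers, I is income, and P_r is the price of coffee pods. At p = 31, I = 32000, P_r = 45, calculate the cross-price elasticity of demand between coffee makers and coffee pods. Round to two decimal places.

-0.63

Substituting, Q_d = 60 − 0.463(31)² + 0.0255(32000) − 3.69(45) = 60 − 444.943 + 816 − 166.05 = 265.007.
∂Q_d/∂P_r = −3.69, so E_xy = -3.69·(45/265.007) ≈ -0.63.
E_xy < 0: the goods are complements.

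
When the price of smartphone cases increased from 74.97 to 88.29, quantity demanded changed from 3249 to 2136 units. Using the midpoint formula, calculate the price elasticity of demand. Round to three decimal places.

%Δq = (2136 − 3249)/[(3249 + 2136)/2] = -1113/2692.5 ≈ -0.4134.
%ΔP = (88.29 − 74.97)/[(74.97 + 88.29)/2] = 13.32/81.63 ≈ 0.1632.
Arc elasticity E = %Δq/%ΔP ≈ -0.4134/0.1632 ≈ -2.533.
|E| > 1: demand is elastic over this range.

-2.533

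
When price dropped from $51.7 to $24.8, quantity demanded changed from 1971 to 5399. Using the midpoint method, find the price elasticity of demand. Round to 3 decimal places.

%ΔQ = (5399 − 1971)/[(1971 + 5399)/2] = 3428/3685 ≈ 0.9303.
%ΔP = (24.8 − 51.7)/[(51.7 + 24.8)/2] = -26.9/38.25 ≈ -0.7033.
Arc elasticity E = %ΔQ/%ΔP ≈ 0.9303/-0.7033 ≈ -1.323.
|E| > 1: demand is elastic over this range.

-1.323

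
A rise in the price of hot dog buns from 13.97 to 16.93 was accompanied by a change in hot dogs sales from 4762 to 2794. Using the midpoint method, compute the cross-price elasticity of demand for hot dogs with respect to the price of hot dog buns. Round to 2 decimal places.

-2.72

%ΔQ_x = (2794 − 4762)/[(4762+2794)/2] = -1968/3778 ≈ -0.5209.
%ΔP_y = (16.93 − 13.97)/[(13.97+16.93)/2] ≈ 0.1916.
E_xy = -0.5209/0.1916 ≈ -2.72.
E_xy < 0, so hot dogs and hot dog buns are complements.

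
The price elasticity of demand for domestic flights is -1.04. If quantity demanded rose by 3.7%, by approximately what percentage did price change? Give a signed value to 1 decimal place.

-3.6

%ΔQ ≈ E × %ΔP ⇒ %ΔP = %ΔQ / E = (3.7%)/(-1.04) ≈ -3.6%.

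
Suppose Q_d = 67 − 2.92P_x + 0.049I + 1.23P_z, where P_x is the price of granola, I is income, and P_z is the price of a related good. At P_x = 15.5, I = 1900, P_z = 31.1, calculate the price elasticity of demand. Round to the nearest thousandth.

-0.296

First evaluate Q_d: 67 − 2.92(15.5) + 0.049(1900) + 1.23(31.1) = 67 − 45.26 + 93.1 + 38.253 = 153.093.
∂Q_d/∂P_x = −2.92, so E_p = (−2.92)·(15.5/153.093) ≈ -0.296.
|E_p| < 1: demand is inelastic.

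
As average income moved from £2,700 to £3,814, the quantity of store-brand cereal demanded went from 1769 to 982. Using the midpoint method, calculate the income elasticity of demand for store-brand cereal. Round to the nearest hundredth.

%ΔQ = (982 − 1769)/[(1769+982)/2] = -787/1375.5 ≈ -0.5722.
%ΔM = (3,814 − 2,700)/[(2,700+3,814)/2] = 1114/3257 ≈ 0.3420.
E_I = %ΔQ/%ΔM ≈ -1.67.
E_I < 0: inferior good.

-1.67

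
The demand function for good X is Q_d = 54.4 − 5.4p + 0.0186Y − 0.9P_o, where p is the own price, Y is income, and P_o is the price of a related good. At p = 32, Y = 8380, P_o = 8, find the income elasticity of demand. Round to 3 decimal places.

Q_d = 54.4 − 5.4(32) + 0.0186(8380) − 0.9(8) = 54.4 − 172.8 + 155.868 − 7.2 = 30.268.
∂Q_d/∂Y = +0.0186, so E_I = 0.0186·(8380/30.268) ≈ 5.150.
E_I > 1: normal good (luxury).

5.150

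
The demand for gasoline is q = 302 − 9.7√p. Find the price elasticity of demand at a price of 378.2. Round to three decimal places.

-0.832

At p = 378.2, q = 113.3606.
dq/dp = −9.7/(2√p) = −9.7/(2·19.4474).
Point elasticity E = (dq/dp)·(p/q) = -0.2494 × 378.2/113.3606 ≈ -0.832.
|E| < 1, so demand is inelastic at this price.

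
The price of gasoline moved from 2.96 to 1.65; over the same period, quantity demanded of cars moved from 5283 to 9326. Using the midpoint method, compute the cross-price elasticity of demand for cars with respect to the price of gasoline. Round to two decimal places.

%ΔQ_x = (9326 − 5283)/[(5283+9326)/2] = 4043/7304.5 ≈ 0.5535.
%ΔP_y = (1.65 − 2.96)/[(2.96+1.65)/2] ≈ -0.5683.
E_xy = 0.5535/-0.5683 ≈ -0.97.
E_xy < 0, so cars and gasoline are complements.

-0.97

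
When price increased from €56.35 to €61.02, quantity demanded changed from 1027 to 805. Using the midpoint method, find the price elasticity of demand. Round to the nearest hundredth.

-3.05

%Δq = (805 − 1027)/[(1027 + 805)/2] = -222/916 ≈ -0.2424.
%Δp = (61.02 − 56.35)/[(56.35 + 61.02)/2] = 4.67/58.685 ≈ 0.0796.
Arc elasticity E = %Δq/%Δp ≈ -0.2424/0.0796 ≈ -3.05.
|E| > 1: demand is elastic over this range.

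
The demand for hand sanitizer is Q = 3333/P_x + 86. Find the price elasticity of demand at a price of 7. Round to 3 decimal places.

At P_x = 7, Q = 562.1429.
dQ/dP_x = −3333/P_x² = −68.0204.
Point elasticity E = (dQ/dP_x)·(P_x/Q) = -68.0204 × 7/562.1429 ≈ -0.847.
|E| < 1, so demand is inelastic at this price.

-0.847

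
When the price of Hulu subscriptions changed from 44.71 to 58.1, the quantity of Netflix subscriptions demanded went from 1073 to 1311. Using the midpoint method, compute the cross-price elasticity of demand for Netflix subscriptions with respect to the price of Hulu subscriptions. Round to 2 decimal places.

%ΔQ_x = (1311 − 1073)/[(1073+1311)/2] = 238/1192 ≈ 0.1997.
%ΔP_y = (58.1 − 44.71)/[(44.71+58.1)/2] ≈ 0.2605.
E_xy = 0.1997/0.2605 ≈ 0.77.
E_xy > 0, so Netflix subscriptions and Hulu subscriptions are substitutes.

0.77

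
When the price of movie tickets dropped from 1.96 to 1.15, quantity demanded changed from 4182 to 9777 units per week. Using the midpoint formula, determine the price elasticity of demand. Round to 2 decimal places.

%ΔQ = (9777 − 4182)/[(4182 + 9777)/2] = 5595/6979.5 ≈ 0.8016.
%Δp = (1.15 − 1.96)/[(1.96 + 1.15)/2] = -0.81/1.555 ≈ -0.5209.
Arc elasticity E = %ΔQ/%Δp ≈ 0.8016/-0.5209 ≈ -1.54.
|E| > 1: demand is elastic over this range.

-1.54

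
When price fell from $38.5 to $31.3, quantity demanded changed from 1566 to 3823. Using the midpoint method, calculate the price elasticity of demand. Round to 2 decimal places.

-4.06

%Δq = (3823 − 1566)/[(1566 + 3823)/2] = 2257/2694.5 ≈ 0.8376.
%ΔP = (31.3 − 38.5)/[(38.5 + 31.3)/2] = -7.2/34.9 ≈ -0.2063.
Arc elasticity E = %Δq/%ΔP ≈ 0.8376/-0.2063 ≈ -4.06.
|E| > 1: demand is elastic over this range.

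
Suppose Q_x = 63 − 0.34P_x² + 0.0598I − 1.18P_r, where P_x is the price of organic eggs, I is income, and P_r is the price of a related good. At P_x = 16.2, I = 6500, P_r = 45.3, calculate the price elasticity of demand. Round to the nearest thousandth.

-0.578

Substituting, Q_x = 63 − 0.34(16.2)² + 0.0598(6500) − 1.18(45.3) = 63 − 89.2296 + 388.7 − 53.454 = 309.0164.
∂Q_x/∂P_x = −2·0.34·P_x = -11.016, so E_p = -11.016·(16.2/309.0164) ≈ -0.578.
|E_p| < 1: demand is inelastic.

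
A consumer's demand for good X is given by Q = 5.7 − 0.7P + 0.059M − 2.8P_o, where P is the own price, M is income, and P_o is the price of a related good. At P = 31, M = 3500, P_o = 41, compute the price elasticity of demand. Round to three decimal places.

-0.287

First evaluate Q: 5.7 − 0.7(31) + 0.059(3500) − 2.8(41) = 5.7 − 21.7 + 206.5 − 114.8 = 75.7.
∂Q/∂P = −0.7, so E_p = (−0.7)·(31/75.7) ≈ -0.287.
|E_p| < 1: demand is inelastic.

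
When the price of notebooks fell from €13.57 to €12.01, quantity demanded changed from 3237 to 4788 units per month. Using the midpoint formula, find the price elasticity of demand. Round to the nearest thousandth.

%ΔQ = (4788 − 3237)/[(3237 + 4788)/2] = 1551/4012.5 ≈ 0.3865.
%Δp = (12.01 − 13.57)/[(13.57 + 12.01)/2] = -1.56/12.79 ≈ -0.1220.
Arc elasticity E = %ΔQ/%Δp ≈ 0.3865/-0.1220 ≈ -3.169.
|E| > 1: demand is elastic over this range.

-3.169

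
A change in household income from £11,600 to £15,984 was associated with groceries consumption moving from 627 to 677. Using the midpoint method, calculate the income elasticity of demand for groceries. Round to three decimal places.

0.241

%ΔQ = (677 − 627)/[(627+677)/2] = 50/652 ≈ 0.0767.
%ΔM = (15,984 − 11,600)/[(11,600+15,984)/2] = 4384/13792 ≈ 0.3179.
E_I = %ΔQ/%ΔM ≈ 0.241.
E_I ∈ (0,1): normal good (necessity).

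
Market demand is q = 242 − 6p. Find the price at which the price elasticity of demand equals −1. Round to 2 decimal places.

20.17

For linear demand q = a − bp, E = −bp/(a − bp). |E| = 1 ⇒ bp = a − bp ⇒ p = a/(2b).
p = 242/(2·6) ≈ 20.17.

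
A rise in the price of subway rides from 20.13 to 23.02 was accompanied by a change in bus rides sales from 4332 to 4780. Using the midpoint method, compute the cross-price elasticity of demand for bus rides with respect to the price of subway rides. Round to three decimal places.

0.734

%ΔQ_x = (4780 − 4332)/[(4332+4780)/2] = 448/4556 ≈ 0.0983.
%ΔP_y = (23.02 − 20.13)/[(20.13+23.02)/2] ≈ 0.1340.
E_xy = 0.0983/0.1340 ≈ 0.734.
E_xy > 0, so bus rides and subway rides are substitutes.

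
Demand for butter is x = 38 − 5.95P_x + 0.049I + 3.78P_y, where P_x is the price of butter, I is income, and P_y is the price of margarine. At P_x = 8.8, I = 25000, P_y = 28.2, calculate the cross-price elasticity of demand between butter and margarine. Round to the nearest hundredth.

0.08

Evaluating quantity at (P_x, I, P_y) gives x = 38 − 5.95(8.8) + 0.049(25000) + 3.78(28.2) = 38 − 52.36 + 1225 + 106.596 = 1317.236.
∂x/∂P_y = +3.78, so E_xy = 3.78·(28.2/1317.236) ≈ 0.08.
E_xy > 0: the goods are substitutes.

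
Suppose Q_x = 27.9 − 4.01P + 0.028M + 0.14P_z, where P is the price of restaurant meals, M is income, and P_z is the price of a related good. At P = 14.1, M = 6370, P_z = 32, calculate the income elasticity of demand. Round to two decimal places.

Substituting, Q_x = 27.9 − 4.01(14.1) + 0.028(6370) + 0.14(32) = 27.9 − 56.541 + 178.36 + 4.48 = 154.199.
∂Q_x/∂M = +0.028, so E_I = 0.028·(6370/154.199) ≈ 1.16.
E_I > 1: normal good (luxury).

1.16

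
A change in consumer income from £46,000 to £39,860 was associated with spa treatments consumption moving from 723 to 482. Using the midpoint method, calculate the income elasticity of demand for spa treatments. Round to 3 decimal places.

%ΔQ = (482 − 723)/[(723+482)/2] = -241/602.5 ≈ -0.4000.
%ΔI = (39,860 − 46,000)/[(46,000+39,860)/2] = -6140/42930 ≈ -0.1430.
E_I = %ΔQ/%ΔI ≈ 2.797.
E_I > 1: normal good (luxury).

2.797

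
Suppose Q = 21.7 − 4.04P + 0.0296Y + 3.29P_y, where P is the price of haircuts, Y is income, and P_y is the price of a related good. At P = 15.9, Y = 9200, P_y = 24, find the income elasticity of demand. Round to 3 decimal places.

Q = 21.7 − 4.04(15.9) + 0.0296(9200) + 3.29(24) = 21.7 − 64.236 + 272.32 + 78.96 = 308.744.
∂Q/∂Y = +0.0296, so E_I = 0.0296·(9200/308.744) ≈ 0.882.
E_I ∈ (0,1): normal good (necessity).

0.882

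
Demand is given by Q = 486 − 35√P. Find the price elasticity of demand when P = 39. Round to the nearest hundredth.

-0.41

At P = 39, Q = 267.4251.
dQ/dP = −35/(2√P) = −35/(2·6.245).
Point elasticity E = (dQ/dP)·(P/Q) = -2.8022 × 39/267.4251 ≈ -0.41.
|E| < 1, so demand is inelastic at this price.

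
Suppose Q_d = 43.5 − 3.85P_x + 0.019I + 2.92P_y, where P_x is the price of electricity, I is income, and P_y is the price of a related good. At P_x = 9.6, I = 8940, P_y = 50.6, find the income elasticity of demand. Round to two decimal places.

Q_d = 43.5 − 3.85(9.6) + 0.019(8940) + 2.92(50.6) = 43.5 − 36.96 + 169.86 + 147.752 = 324.152.
∂Q_d/∂I = +0.019, so E_I = 0.019·(8940/324.152) ≈ 0.52.
E_I ∈ (0,1): normal good (necessity).

0.52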